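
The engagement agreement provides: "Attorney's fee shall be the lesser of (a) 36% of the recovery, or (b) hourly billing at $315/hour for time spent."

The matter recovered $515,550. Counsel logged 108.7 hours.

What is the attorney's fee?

(a) 36% of $515,550 = $185,598.00
(b) 108.7 × $315 = $34,240.50
The lesser is (b): $34,240.50.

$34,240.50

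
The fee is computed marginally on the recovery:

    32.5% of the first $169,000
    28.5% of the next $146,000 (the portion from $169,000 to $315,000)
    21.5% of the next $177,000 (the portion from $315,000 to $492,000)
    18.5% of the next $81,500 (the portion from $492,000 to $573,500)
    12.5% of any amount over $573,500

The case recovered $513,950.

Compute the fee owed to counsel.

First $169,000 at 32.5% = $54,925.00
Next $146,000 at 28.5% = $41,610.00
Next $177,000 at 21.5% = $38,055.00
Remaining $21,950 at 18.5% = $4,060.75
Fee: $54,925.00 + $41,610.00 + $38,055.00 + $4,060.75 = $138,650.75

$138,650.75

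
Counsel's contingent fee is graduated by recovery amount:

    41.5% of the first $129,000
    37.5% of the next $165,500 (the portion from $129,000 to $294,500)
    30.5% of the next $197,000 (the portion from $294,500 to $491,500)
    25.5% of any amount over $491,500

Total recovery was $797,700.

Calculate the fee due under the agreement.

$253,763.50

First $129,000 at 41.5% = $53,535.00
Next $165,500 at 37.5% = $62,062.50
Next $197,000 at 30.5% = $60,085.00
Remaining $306,200 at 25.5% = $78,081.00
Fee: $53,535.00 + $62,062.50 + $60,085.00 + $78,081.00 = $253,763.50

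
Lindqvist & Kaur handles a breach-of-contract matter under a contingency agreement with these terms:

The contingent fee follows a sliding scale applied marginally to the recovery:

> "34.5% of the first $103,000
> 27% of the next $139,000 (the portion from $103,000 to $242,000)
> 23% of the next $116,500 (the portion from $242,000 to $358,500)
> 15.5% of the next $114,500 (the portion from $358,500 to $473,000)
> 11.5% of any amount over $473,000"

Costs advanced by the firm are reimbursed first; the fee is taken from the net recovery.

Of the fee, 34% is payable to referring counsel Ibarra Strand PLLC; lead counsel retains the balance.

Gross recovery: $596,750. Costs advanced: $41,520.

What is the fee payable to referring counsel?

$43,201.74

Fee base (net of costs): $596,750 − $41,520 = $555,230
First $103,000 at 34.5% = $35,535.00
Next $139,000 at 27% = $37,530.00
Next $116,500 at 23% = $26,795.00
Next $114,500 at 15.5% = $17,747.50
Remaining $82,230 at 11.5% = $9,456.45
Fee: $35,535.00 + $37,530.00 + $26,795.00 + $17,747.50 + $9,456.45 = $127,063.95
Referral share: 34% of $127,063.95 = $43,201.74; lead counsel retains $127,063.95 − $43,201.74 = $83,862.21.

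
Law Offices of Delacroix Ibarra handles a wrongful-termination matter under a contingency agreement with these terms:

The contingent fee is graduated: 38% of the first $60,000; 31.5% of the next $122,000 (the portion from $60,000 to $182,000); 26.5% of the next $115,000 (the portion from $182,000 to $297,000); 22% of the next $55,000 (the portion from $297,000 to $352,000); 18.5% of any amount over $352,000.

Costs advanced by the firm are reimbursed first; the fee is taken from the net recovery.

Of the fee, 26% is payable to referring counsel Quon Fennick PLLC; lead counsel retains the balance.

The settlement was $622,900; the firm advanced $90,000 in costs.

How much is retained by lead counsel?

Fee base (net of costs): $622,900 − $90,000 = $532,900
First $60,000 at 38% = $22,800.00
Next $122,000 at 31.5% = $38,430.00
Next $115,000 at 26.5% = $30,475.00
Next $55,000 at 22% = $12,100.00
Remaining $180,900 at 18.5% = $33,466.50
Fee: $22,800.00 + $38,430.00 + $30,475.00 + $12,100.00 + $33,466.50 = $137,271.50
Referral share: 26% of $137,271.50 = $35,690.59; lead counsel retains $137,271.50 − $35,690.59 = $101,580.91.

$101,580.91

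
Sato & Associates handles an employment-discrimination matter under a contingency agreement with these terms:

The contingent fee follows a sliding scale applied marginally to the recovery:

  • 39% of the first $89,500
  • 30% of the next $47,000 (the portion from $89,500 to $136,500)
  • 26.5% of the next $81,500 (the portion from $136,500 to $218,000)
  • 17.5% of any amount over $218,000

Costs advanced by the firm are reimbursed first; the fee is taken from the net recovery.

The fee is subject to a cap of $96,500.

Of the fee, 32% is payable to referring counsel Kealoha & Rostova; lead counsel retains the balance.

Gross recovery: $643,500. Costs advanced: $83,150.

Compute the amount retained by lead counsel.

Fee base (net of costs): $643,500 − $83,150 = $560,350
First $89,500 at 39% = $34,905.00
Next $47,000 at 30% = $14,100.00
Next $81,500 at 26.5% = $21,597.50
Remaining $342,350 at 17.5% = $59,911.25
Fee: $34,905.00 + $14,100.00 + $21,597.50 + $59,911.25 = $130,513.75
$130,513.75 exceeds the $96,500 cap, so the fee is capped at $96,500.00.
Referral share: 32% of $96,500.00 = $30,880.00; lead counsel retains $96,500.00 − $30,880.00 = $65,620.00.

$65,620.00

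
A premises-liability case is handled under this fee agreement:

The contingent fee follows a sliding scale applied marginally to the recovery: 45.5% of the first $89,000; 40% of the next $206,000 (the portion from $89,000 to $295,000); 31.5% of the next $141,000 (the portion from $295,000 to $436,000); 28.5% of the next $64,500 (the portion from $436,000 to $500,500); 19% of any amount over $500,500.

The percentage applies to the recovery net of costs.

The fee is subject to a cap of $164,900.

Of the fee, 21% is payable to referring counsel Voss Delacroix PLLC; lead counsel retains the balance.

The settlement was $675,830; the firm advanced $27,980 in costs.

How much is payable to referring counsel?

$34,629.00

Fee base (net of costs): $675,830 − $27,980 = $647,850
First $89,000 at 45.5% = $40,495.00
Next $206,000 at 40% = $82,400.00
Next $141,000 at 31.5% = $44,415.00
Next $64,500 at 28.5% = $18,382.50
Remaining $147,350 at 19% = $27,996.50
Fee: $40,495.00 + $82,400.00 + $44,415.00 + $18,382.50 + $27,996.50 = $213,689.00
$213,689.00 exceeds the $164,900 cap, so the fee is capped at $164,900.00.
Referral share: 21% of $164,900.00 = $34,629.00; lead counsel retains $164,900.00 − $34,629.00 = $130,271.00.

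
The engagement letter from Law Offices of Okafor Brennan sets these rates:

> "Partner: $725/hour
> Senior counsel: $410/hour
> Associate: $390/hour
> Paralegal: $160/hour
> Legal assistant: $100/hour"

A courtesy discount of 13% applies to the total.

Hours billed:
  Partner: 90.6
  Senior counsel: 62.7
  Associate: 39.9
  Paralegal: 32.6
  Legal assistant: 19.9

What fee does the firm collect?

$99,318.33

Partner: 90.6 × $725 = $65,685.00
Senior counsel: 62.7 × $410 = $25,707.00
Associate: 39.9 × $390 = $15,561.00
Paralegal: 32.6 × $160 = $5,216.00
Legal assistant: 19.9 × $100 = $1,990.00
Subtotal: $114,159.00
Less 13% discount: −$14,840.67
Total: $114,159.00 − $14,840.67 = $99,318.33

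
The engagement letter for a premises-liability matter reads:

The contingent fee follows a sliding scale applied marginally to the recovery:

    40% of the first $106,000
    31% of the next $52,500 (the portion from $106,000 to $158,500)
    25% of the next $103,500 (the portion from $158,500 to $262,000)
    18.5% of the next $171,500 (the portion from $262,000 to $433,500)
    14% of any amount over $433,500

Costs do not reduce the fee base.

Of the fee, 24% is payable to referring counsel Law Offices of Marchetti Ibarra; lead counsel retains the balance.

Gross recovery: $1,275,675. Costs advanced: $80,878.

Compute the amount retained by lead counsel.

Fee base is the gross recovery, $1,275,675; costs are reimbursed separately.
First $106,000 at 40% = $42,400.00
Next $52,500 at 31% = $16,275.00
Next $103,500 at 25% = $25,875.00
Next $171,500 at 18.5% = $31,727.50
Remaining $842,175 at 14% = $117,904.50
Fee: $42,400.00 + $16,275.00 + $25,875.00 + $31,727.50 + $117,904.50 = $234,182.00
Referral share: 24% of $234,182.00 = $56,203.68; lead counsel retains $234,182.00 − $56,203.68 = $177,978.32.

$177,978.32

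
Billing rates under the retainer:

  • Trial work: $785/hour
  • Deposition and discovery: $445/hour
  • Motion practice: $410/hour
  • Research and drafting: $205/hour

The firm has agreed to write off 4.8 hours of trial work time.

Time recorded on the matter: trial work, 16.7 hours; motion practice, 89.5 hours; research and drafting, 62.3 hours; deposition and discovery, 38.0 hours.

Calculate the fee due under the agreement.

Trial work: 16.7 × $785 = $13,109.50
Deposition and discovery: 38.0 × $445 = $16,910.00
Motion practice: 89.5 × $410 = $36,695.00
Research and drafting: 62.3 × $205 = $12,771.50
Subtotal: $79,486.00
Write-off: 4.8 × $785 = $3,768.00
Total: $79,486.00 − $3,768.00 = $75,718.00

$75,718.00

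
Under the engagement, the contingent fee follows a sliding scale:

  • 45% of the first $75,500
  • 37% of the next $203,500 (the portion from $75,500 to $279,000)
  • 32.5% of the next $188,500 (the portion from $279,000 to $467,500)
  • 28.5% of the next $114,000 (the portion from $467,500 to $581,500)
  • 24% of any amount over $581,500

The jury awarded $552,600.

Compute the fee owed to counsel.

$194,786.00

First $75,500 at 45% = $33,975.00
Next $203,500 at 37% = $75,295.00
Next $188,500 at 32.5% = $61,262.50
Remaining $85,100 at 28.5% = $24,253.50
Fee: $33,975.00 + $75,295.00 + $61,262.50 + $24,253.50 = $194,786.00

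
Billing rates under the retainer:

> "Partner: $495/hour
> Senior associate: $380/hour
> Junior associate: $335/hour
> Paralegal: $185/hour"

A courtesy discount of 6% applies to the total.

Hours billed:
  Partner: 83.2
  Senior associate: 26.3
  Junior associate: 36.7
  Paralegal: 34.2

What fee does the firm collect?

$65,611.53

Partner: 83.2 × $495 = $41,184.00
Senior associate: 26.3 × $380 = $9,994.00
Junior associate: 36.7 × $335 = $12,294.50
Paralegal: 34.2 × $185 = $6,327.00
Subtotal: $69,799.50
Less 6% discount: −$4,187.97
Total: $69,799.50 − $4,187.97 = $65,611.53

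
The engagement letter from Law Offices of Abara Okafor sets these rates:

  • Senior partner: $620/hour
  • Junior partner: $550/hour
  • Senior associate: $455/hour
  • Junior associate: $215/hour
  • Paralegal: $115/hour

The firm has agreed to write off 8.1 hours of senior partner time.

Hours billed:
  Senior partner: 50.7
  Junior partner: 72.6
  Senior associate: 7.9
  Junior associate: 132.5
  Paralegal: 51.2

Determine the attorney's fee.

Senior partner: 50.7 × $620 = $31,434.00
Junior partner: 72.6 × $550 = $39,930.00
Senior associate: 7.9 × $455 = $3,594.50
Junior associate: 132.5 × $215 = $28,487.50
Paralegal: 51.2 × $115 = $5,888.00
Subtotal: $109,334.00
Write-off: 8.1 × $620 = $5,022.00
Total: $109,334.00 − $5,022.00 = $104,312.00

$104,312.00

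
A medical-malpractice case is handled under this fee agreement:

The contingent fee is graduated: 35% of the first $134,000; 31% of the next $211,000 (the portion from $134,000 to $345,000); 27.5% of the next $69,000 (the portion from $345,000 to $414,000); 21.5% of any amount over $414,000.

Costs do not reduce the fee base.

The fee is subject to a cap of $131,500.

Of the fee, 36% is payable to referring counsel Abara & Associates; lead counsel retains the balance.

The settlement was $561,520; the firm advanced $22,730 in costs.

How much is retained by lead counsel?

$84,160.00

Fee base is the gross recovery, $561,520; costs are reimbursed separately.
First $134,000 at 35% = $46,900.00
Next $211,000 at 31% = $65,410.00
Next $69,000 at 27.5% = $18,975.00
Remaining $147,520 at 21.5% = $31,716.80
Fee: $46,900.00 + $65,410.00 + $18,975.00 + $31,716.80 = $163,001.80
$163,001.80 exceeds the $131,500 cap, so the fee is capped at $131,500.00.
Referral share: 36% of $131,500.00 = $47,340.00; lead counsel retains $131,500.00 − $47,340.00 = $84,160.00.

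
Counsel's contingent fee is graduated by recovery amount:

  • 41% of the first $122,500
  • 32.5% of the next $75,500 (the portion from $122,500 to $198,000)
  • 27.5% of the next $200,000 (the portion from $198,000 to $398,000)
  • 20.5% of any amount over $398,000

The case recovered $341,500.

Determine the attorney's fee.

First $122,500 at 41% = $50,225.00
Next $75,500 at 32.5% = $24,537.50
Remaining $143,500 at 27.5% = $39,462.50
Fee: $50,225.00 + $24,537.50 + $39,462.50 = $114,225.00

$114,225.00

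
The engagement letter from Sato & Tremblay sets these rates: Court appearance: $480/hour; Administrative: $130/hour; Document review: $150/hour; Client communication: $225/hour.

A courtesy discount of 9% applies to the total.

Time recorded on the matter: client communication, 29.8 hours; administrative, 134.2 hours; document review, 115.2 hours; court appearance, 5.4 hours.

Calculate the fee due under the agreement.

Court appearance: 5.4 × $480 = $2,592.00
Administrative: 134.2 × $130 = $17,446.00
Document review: 115.2 × $150 = $17,280.00
Client communication: 29.8 × $225 = $6,705.00
Subtotal: $44,023.00
Less 9% discount: −$3,962.07
Total: $44,023.00 − $3,962.07 = $40,060.93

$40,060.93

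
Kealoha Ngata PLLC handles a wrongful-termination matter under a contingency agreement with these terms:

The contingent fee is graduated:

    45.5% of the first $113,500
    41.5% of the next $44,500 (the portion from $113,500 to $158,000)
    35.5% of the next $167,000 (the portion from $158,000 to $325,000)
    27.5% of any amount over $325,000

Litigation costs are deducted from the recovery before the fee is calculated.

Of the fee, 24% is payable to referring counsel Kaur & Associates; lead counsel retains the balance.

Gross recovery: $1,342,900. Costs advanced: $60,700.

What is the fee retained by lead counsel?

Fee base (net of costs): $1,342,900 − $60,700 = $1,282,200
First $113,500 at 45.5% = $51,642.50
Next $44,500 at 41.5% = $18,467.50
Next $167,000 at 35.5% = $59,285.00
Remaining $957,200 at 27.5% = $263,230.00
Fee: $51,642.50 + $18,467.50 + $59,285.00 + $263,230.00 = $392,625.00
Referral share: 24% of $392,625.00 = $94,230.00; lead counsel retains $392,625.00 − $94,230.00 = $298,395.00.

$298,395.00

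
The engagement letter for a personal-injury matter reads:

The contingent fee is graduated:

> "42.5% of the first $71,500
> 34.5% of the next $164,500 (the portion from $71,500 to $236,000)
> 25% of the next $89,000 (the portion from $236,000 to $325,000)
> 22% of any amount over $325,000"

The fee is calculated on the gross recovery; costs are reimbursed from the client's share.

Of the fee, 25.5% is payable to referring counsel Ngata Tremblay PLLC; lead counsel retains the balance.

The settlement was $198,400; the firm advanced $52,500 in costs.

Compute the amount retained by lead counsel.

$55,255.16

Fee base is the gross recovery, $198,400; costs are reimbursed separately.
First $71,500 at 42.5% = $30,387.50
Remaining $126,900 at 34.5% = $43,780.50
Fee: $30,387.50 + $43,780.50 = $74,168.00
Referral share: 25.5% of $74,168.00 = $18,912.84; lead counsel retains $74,168.00 − $18,912.84 = $55,255.16.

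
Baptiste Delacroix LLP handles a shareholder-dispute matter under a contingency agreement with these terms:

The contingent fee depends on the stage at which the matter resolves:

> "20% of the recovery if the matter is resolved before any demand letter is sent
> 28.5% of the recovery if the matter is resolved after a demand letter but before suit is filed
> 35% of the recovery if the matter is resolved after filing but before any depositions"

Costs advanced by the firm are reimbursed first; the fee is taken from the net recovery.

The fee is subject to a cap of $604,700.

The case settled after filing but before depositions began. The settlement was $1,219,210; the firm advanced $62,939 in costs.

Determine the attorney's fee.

Fee base (net of costs): $1,219,210 − $62,939 = $1,156,271
The matter settled after filing but before depositions began, so the 35% rate applies.
$1,156,271 × 35% = $404,694.85
$404,694.85 is under the $604,700 cap.

$404,694.85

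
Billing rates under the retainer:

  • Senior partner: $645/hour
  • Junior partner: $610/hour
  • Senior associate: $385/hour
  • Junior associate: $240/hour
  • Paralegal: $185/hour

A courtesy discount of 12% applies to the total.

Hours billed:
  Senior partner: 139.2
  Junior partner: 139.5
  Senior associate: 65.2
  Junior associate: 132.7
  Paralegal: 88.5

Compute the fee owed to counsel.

Senior partner: 139.2 × $645 = $89,784.00
Junior partner: 139.5 × $610 = $85,095.00
Senior associate: 65.2 × $385 = $25,102.00
Junior associate: 132.7 × $240 = $31,848.00
Paralegal: 88.5 × $185 = $16,372.50
Subtotal: $248,201.50
Less 12% discount: −$29,784.18
Total: $248,201.50 − $29,784.18 = $218,417.32

$218,417.32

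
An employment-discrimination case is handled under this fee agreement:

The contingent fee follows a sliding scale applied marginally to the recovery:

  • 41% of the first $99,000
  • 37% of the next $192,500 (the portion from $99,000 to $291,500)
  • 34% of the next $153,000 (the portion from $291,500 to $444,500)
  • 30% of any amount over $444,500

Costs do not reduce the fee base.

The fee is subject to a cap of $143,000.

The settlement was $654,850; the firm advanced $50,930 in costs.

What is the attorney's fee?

$143,000.00

Fee base is the gross recovery, $654,850; costs are reimbursed separately.
First $99,000 at 41% = $40,590.00
Next $192,500 at 37% = $71,225.00
Next $153,000 at 34% = $52,020.00
Remaining $210,350 at 30% = $63,105.00
Fee: $40,590.00 + $71,225.00 + $52,020.00 + $63,105.00 = $226,940.00
$226,940.00 exceeds the $143,000 cap, so the fee is capped at $143,000.00.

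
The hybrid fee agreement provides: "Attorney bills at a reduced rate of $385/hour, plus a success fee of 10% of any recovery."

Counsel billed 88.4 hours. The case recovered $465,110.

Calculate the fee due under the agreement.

$80,545.00

Hourly: 88.4 × $385 = $34,034.00
Success fee: 10% of $465,110 = $46,511.00
Total: $34,034.00 + $46,511.00 = $80,545.00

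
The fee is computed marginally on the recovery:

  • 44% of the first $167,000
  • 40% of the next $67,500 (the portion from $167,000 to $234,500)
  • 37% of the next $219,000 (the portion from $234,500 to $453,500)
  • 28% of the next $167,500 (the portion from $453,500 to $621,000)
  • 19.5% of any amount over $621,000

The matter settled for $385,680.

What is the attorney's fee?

First $167,000 at 44% = $73,480.00
Next $67,500 at 40% = $27,000.00
Remaining $151,180 at 37% = $55,936.60
Fee: $73,480.00 + $27,000.00 + $55,936.60 = $156,416.60

$156,416.60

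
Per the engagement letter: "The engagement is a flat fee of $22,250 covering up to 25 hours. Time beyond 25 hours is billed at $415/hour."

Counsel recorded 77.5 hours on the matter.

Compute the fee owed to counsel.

$44,037.50

Flat fee: $22,250.00
Excess hours: 77.5 − 25 = 52.5
Overrun: 52.5 × $415 = $21,787.50
Total: $22,250.00 + $21,787.50 = $44,037.50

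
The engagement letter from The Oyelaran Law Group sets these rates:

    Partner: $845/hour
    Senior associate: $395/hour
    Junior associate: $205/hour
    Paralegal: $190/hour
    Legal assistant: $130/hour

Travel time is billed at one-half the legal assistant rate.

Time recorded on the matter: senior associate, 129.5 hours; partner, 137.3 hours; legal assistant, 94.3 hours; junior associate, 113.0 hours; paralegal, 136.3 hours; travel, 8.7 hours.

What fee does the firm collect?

$229,057.50

Partner: 137.3 × $845 = $116,018.50
Senior associate: 129.5 × $395 = $51,152.50
Junior associate: 113.0 × $205 = $23,165.00
Paralegal: 136.3 × $190 = $25,897.00
Legal assistant: 94.3 × $130 = $12,259.00
Subtotal: $116,018.50 + $51,152.50 + $23,165.00 + $25,897.00 + $12,259.00 = $228,492.00
Travel: 8.7 × ($130 ÷ 2) = 8.7 × $65.00 = $565.50
Total: $228,492.00 + $565.50 = $229,057.50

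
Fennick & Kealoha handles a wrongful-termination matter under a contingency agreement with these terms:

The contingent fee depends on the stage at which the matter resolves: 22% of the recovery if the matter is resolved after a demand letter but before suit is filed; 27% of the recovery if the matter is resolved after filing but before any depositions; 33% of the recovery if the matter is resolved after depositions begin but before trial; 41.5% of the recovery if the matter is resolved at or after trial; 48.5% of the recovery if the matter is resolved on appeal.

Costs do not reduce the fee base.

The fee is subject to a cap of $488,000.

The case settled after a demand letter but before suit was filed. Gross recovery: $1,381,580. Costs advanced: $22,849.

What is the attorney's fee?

Fee base is the gross recovery, $1,381,580; costs are reimbursed separately.
The matter settled after a demand letter but before suit was filed, so the 22% rate applies.
$1,381,580 × 22% = $303,947.60
$303,947.60 is under the $488,000 cap.

$303,947.60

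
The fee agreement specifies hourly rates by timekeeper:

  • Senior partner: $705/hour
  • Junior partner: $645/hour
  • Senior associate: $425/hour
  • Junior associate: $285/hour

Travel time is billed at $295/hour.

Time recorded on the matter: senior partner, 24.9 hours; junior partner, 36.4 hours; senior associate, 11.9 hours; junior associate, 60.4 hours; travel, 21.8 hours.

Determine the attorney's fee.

Senior partner: 24.9 × $705 = $17,554.50
Junior partner: 36.4 × $645 = $23,478.00
Senior associate: 11.9 × $425 = $5,057.50
Junior associate: 60.4 × $285 = $17,214.00
Subtotal: $17,554.50 + $23,478.00 + $5,057.50 + $17,214.00 = $63,304.00
Travel: 21.8 × $295 = $6,431.00
Total: $63,304.00 + $6,431.00 = $69,735.00

$69,735.00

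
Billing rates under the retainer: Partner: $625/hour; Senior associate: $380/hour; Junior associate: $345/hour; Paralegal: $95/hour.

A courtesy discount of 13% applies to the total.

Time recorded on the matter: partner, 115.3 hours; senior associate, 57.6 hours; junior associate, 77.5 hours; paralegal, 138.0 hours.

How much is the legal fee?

$116,404.26

Partner: 115.3 × $625 = $72,062.50
Senior associate: 57.6 × $380 = $21,888.00
Junior associate: 77.5 × $345 = $26,737.50
Paralegal: 138.0 × $95 = $13,110.00
Subtotal: $133,798.00
Less 13% discount: −$17,393.74
Total: $133,798.00 − $17,393.74 = $116,404.26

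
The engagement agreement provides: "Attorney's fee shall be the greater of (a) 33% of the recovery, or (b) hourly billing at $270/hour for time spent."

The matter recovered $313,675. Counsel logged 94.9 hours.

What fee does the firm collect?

(a) 33% of $313,675 = $103,512.75
(b) 94.9 × $270 = $25,623.00
The greater is (a): $103,512.75.

$103,512.75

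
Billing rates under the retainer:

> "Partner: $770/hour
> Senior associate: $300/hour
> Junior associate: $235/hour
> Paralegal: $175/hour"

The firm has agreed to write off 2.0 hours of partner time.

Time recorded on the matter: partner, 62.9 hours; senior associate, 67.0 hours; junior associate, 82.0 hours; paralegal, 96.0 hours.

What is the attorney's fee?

$103,063.00

Partner: 62.9 × $770 = $48,433.00
Senior associate: 67.0 × $300 = $20,100.00
Junior associate: 82.0 × $235 = $19,270.00
Paralegal: 96.0 × $175 = $16,800.00
Subtotal: $104,603.00
Write-off: 2.0 × $770 = $1,540.00
Total: $104,603.00 − $1,540.00 = $103,063.00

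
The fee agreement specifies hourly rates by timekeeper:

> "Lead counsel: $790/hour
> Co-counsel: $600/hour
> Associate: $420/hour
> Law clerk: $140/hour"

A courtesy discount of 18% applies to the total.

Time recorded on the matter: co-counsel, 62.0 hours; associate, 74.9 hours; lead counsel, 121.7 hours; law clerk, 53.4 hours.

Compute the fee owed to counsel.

Lead counsel: 121.7 × $790 = $96,143.00
Co-counsel: 62.0 × $600 = $37,200.00
Associate: 74.9 × $420 = $31,458.00
Law clerk: 53.4 × $140 = $7,476.00
Subtotal: $172,277.00
Less 18% discount: −$31,009.86
Total: $172,277.00 − $31,009.86 = $141,267.14

$141,267.14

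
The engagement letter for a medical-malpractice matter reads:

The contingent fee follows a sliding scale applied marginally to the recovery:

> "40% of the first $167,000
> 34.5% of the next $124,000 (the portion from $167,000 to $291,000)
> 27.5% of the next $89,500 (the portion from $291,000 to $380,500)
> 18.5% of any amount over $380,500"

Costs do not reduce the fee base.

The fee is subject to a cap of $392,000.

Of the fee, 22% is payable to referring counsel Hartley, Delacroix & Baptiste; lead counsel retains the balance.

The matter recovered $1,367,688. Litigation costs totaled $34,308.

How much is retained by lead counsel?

Fee base is the gross recovery, $1,367,688; costs are reimbursed separately.
First $167,000 at 40% = $66,800.00
Next $124,000 at 34.5% = $42,780.00
Next $89,500 at 27.5% = $24,612.50
Remaining $987,188 at 18.5% = $182,629.78
Fee: $66,800.00 + $42,780.00 + $24,612.50 + $182,629.78 = $316,822.28
$316,822.28 is under the $392,000 cap.
Referral share: 22% of $316,822.28 = $69,700.90; lead counsel retains $316,822.28 − $69,700.90 = $247,121.38.

$247,121.38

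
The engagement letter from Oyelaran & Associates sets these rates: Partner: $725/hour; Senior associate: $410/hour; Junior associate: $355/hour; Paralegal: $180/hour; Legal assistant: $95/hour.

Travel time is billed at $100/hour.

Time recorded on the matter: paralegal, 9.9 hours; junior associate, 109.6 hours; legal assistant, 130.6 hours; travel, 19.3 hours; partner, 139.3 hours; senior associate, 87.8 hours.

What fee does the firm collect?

$192,017.50

Partner: 139.3 × $725 = $100,992.50
Senior associate: 87.8 × $410 = $35,998.00
Junior associate: 109.6 × $355 = $38,908.00
Paralegal: 9.9 × $180 = $1,782.00
Legal assistant: 130.6 × $95 = $12,407.00
Subtotal: $100,992.50 + $35,998.00 + $38,908.00 + $1,782.00 + $12,407.00 = $190,087.50
Travel: 19.3 × $100 = $1,930.00
Total: $190,087.50 + $1,930.00 = $192,017.50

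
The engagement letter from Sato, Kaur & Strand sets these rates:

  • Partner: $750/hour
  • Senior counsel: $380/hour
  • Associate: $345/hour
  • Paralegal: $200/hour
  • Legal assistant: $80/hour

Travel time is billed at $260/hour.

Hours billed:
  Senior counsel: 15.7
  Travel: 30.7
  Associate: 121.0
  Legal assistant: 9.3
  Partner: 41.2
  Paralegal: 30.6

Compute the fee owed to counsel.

$93,457.00

Partner: 41.2 × $750 = $30,900.00
Senior counsel: 15.7 × $380 = $5,966.00
Associate: 121.0 × $345 = $41,745.00
Paralegal: 30.6 × $200 = $6,120.00
Legal assistant: 9.3 × $80 = $744.00
Subtotal: $30,900.00 + $5,966.00 + $41,745.00 + $6,120.00 + $744.00 = $85,475.00
Travel: 30.7 × $260 = $7,982.00
Total: $85,475.00 + $7,982.00 = $93,457.00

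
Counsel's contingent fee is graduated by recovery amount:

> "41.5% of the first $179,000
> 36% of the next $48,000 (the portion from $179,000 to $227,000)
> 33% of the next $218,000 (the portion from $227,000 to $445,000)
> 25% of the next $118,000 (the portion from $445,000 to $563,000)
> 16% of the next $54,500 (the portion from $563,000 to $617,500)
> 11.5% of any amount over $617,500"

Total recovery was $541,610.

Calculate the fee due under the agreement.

First $179,000 at 41.5% = $74,285.00
Next $48,000 at 36% = $17,280.00
Next $218,000 at 33% = $71,940.00
Remaining $96,610 at 25% = $24,152.50
Fee: $74,285.00 + $17,280.00 + $71,940.00 + $24,152.50 = $187,657.50

$187,657.50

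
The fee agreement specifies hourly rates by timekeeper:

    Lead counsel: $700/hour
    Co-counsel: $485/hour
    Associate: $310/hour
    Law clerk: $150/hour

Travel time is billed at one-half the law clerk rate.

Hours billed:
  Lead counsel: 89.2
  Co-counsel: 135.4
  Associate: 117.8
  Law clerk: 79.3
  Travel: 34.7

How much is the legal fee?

$179,124.50

Lead counsel: 89.2 × $700 = $62,440.00
Co-counsel: 135.4 × $485 = $65,669.00
Associate: 117.8 × $310 = $36,518.00
Law clerk: 79.3 × $150 = $11,895.00
Subtotal: $62,440.00 + $65,669.00 + $36,518.00 + $11,895.00 = $176,522.00
Travel: 34.7 × ($150 ÷ 2) = 34.7 × $75.00 = $2,602.50
Total: $176,522.00 + $2,602.50 = $179,124.50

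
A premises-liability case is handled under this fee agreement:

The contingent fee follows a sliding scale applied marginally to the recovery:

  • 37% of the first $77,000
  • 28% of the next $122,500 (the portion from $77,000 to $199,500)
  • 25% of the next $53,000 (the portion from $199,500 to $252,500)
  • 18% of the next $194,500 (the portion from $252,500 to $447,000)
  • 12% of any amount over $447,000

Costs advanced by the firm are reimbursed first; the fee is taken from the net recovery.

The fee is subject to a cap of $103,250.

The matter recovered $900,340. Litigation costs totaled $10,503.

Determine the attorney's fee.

Fee base (net of costs): $900,340 − $10,503 = $889,837
First $77,000 at 37% = $28,490.00
Next $122,500 at 28% = $34,300.00
Next $53,000 at 25% = $13,250.00
Next $194,500 at 18% = $35,010.00
Remaining $442,837 at 12% = $53,140.44
Fee: $28,490.00 + $34,300.00 + $13,250.00 + $35,010.00 + $53,140.44 = $164,190.44
$164,190.44 exceeds the $103,250 cap, so the fee is capped at $103,250.00.

$103,250.00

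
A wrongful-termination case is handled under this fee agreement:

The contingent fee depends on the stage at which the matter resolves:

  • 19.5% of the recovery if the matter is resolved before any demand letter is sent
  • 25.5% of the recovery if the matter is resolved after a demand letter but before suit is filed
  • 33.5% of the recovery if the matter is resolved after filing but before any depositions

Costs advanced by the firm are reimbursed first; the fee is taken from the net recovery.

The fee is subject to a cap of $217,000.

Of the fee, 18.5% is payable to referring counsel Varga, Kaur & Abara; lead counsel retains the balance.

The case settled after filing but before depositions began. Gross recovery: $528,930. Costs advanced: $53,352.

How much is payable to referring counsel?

$29,473.95

Fee base (net of costs): $528,930 − $53,352 = $475,578
The matter settled after filing but before depositions began, so the 33.5% rate applies.
$475,578 × 33.5% = $159,318.63
$159,318.63 is under the $217,000 cap.
Referral share: 18.5% of $159,318.63 = $29,473.95; lead counsel retains $159,318.63 − $29,473.95 = $129,844.68.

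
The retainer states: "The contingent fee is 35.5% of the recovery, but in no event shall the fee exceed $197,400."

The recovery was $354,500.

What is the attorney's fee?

35.5% of $354,500 = $125,847.50
That is under the $197,400 cap.

$125,847.50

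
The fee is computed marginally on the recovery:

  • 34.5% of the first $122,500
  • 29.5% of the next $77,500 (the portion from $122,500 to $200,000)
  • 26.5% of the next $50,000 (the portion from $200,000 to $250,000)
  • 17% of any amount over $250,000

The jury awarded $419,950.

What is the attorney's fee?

$107,266.50

First $122,500 at 34.5% = $42,262.50
Next $77,500 at 29.5% = $22,862.50
Next $50,000 at 26.5% = $13,250.00
Remaining $169,950 at 17% = $28,891.50
Fee: $42,262.50 + $22,862.50 + $13,250.00 + $28,891.50 = $107,266.50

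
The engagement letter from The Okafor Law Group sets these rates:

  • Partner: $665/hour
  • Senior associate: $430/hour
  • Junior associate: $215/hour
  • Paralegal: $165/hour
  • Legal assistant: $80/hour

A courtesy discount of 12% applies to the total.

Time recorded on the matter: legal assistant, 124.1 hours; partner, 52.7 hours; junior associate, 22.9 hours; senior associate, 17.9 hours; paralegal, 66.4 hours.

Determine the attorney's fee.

Partner: 52.7 × $665 = $35,045.50
Senior associate: 17.9 × $430 = $7,697.00
Junior associate: 22.9 × $215 = $4,923.50
Paralegal: 66.4 × $165 = $10,956.00
Legal assistant: 124.1 × $80 = $9,928.00
Subtotal: $68,550.00
Less 12% discount: −$8,226.00
Total: $68,550.00 − $8,226.00 = $60,324.00

$60,324.00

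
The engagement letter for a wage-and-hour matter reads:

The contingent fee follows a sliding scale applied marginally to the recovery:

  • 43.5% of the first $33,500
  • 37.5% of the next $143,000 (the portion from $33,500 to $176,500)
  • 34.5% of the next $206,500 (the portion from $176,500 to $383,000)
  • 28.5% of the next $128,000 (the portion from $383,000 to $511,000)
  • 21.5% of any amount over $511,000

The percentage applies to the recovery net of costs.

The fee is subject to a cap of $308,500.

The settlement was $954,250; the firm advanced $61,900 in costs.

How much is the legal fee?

$257,910.25

Fee base (net of costs): $954,250 − $61,900 = $892,350
First $33,500 at 43.5% = $14,572.50
Next $143,000 at 37.5% = $53,625.00
Next $206,500 at 34.5% = $71,242.50
Next $128,000 at 28.5% = $36,480.00
Remaining $381,350 at 21.5% = $81,990.25
Fee: $14,572.50 + $53,625.00 + $71,242.50 + $36,480.00 + $81,990.25 = $257,910.25
$257,910.25 is under the $308,500 cap.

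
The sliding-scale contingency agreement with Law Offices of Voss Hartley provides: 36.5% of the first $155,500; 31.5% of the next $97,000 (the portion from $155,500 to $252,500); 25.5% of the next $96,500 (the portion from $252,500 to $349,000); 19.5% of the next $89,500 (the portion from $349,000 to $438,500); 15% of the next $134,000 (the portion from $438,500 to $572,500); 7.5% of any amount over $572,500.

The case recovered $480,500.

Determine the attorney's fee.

First $155,500 at 36.5% = $56,757.50
Next $97,000 at 31.5% = $30,555.00
Next $96,500 at 25.5% = $24,607.50
Next $89,500 at 19.5% = $17,452.50
Remaining $42,000 at 15% = $6,300.00
Fee: $56,757.50 + $30,555.00 + $24,607.50 + $17,452.50 + $6,300.00 = $135,672.50

$135,672.50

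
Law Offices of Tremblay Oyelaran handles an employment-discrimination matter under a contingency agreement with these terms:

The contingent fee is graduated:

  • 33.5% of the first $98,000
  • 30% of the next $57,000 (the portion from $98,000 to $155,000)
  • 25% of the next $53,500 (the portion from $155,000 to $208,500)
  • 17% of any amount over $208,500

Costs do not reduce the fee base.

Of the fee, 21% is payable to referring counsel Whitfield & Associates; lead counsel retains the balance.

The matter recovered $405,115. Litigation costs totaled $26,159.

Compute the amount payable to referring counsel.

Fee base is the gross recovery, $405,115; costs are reimbursed separately.
First $98,000 at 33.5% = $32,830.00
Next $57,000 at 30% = $17,100.00
Next $53,500 at 25% = $13,375.00
Remaining $196,615 at 17% = $33,424.55
Fee: $32,830.00 + $17,100.00 + $13,375.00 + $33,424.55 = $96,729.55
Referral share: 21% of $96,729.55 = $20,313.21; lead counsel retains $96,729.55 − $20,313.21 = $76,416.34.

$20,313.21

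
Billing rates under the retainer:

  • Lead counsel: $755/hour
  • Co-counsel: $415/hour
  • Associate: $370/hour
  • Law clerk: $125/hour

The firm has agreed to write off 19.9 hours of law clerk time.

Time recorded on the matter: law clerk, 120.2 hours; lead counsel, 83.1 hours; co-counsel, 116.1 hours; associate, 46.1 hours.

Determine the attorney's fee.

$140,516.50

Lead counsel: 83.1 × $755 = $62,740.50
Co-counsel: 116.1 × $415 = $48,181.50
Associate: 46.1 × $370 = $17,057.00
Law clerk: 120.2 × $125 = $15,025.00
Subtotal: $143,004.00
Write-off: 19.9 × $125 = $2,487.50
Total: $143,004.00 − $2,487.50 = $140,516.50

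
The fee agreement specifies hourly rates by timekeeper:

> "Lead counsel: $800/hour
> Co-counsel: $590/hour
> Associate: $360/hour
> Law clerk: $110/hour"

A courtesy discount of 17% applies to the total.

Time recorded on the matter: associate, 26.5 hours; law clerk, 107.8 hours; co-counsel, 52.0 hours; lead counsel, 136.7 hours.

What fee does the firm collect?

$133,993.54

Lead counsel: 136.7 × $800 = $109,360.00
Co-counsel: 52.0 × $590 = $30,680.00
Associate: 26.5 × $360 = $9,540.00
Law clerk: 107.8 × $110 = $11,858.00
Subtotal: $161,438.00
Less 17% discount: −$27,444.46
Total: $161,438.00 − $27,444.46 = $133,993.54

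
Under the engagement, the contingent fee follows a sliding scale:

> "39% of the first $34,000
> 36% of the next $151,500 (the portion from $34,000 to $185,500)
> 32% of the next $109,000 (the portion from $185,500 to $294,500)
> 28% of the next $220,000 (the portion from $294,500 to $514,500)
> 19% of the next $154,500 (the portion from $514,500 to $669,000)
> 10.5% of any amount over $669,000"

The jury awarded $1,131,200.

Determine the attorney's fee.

First $34,000 at 39% = $13,260.00
Next $151,500 at 36% = $54,540.00
Next $109,000 at 32% = $34,880.00
Next $220,000 at 28% = $61,600.00
Next $154,500 at 19% = $29,355.00
Remaining $462,200 at 10.5% = $48,531.00
Fee: $13,260.00 + $54,540.00 + $34,880.00 + $61,600.00 + $29,355.00 + $48,531.00 = $242,166.00

$242,166.00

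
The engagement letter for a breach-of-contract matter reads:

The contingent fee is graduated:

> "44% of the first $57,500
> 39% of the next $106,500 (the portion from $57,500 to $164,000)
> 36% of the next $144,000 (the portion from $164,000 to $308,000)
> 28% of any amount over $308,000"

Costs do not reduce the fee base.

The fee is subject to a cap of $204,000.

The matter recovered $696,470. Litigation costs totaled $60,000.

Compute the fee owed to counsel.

Fee base is the gross recovery, $696,470; costs are reimbursed separately.
First $57,500 at 44% = $25,300.00
Next $106,500 at 39% = $41,535.00
Next $144,000 at 36% = $51,840.00
Remaining $388,470 at 28% = $108,771.60
Fee: $25,300.00 + $41,535.00 + $51,840.00 + $108,771.60 = $227,446.60
$227,446.60 exceeds the $204,000 cap, so the fee is capped at $204,000.00.

$204,000.00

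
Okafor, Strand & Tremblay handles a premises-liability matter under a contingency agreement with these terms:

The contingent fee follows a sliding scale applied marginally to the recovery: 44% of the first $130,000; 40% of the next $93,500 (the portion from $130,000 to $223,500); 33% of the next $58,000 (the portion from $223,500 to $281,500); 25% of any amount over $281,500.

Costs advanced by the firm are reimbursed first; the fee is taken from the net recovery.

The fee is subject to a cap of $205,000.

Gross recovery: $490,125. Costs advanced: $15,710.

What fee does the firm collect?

$161,968.75

Fee base (net of costs): $490,125 − $15,710 = $474,415
First $130,000 at 44% = $57,200.00
Next $93,500 at 40% = $37,400.00
Next $58,000 at 33% = $19,140.00
Remaining $192,915 at 25% = $48,228.75
Fee: $57,200.00 + $37,400.00 + $19,140.00 + $48,228.75 = $161,968.75
$161,968.75 is under the $205,000 cap.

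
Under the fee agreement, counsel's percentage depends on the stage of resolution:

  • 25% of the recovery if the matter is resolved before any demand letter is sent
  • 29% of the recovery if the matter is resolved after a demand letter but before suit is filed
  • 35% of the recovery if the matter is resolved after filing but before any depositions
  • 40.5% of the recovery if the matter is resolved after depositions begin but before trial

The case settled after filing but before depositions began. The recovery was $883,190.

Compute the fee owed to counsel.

The matter settled after filing but before depositions began, so the 35% rate applies.
$883,190 × 35% = $309,116.50

$309,116.50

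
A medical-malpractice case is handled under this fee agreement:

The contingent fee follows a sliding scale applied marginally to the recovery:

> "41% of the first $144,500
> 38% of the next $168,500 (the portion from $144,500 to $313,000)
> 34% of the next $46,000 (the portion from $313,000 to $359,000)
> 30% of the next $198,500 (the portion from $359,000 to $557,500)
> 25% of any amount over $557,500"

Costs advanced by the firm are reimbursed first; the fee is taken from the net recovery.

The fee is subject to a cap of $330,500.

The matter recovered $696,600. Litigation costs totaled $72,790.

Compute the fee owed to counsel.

$215,042.50

Fee base (net of costs): $696,600 − $72,790 = $623,810
First $144,500 at 41% = $59,245.00
Next $168,500 at 38% = $64,030.00
Next $46,000 at 34% = $15,640.00
Next $198,500 at 30% = $59,550.00
Remaining $66,310 at 25% = $16,577.50
Fee: $59,245.00 + $64,030.00 + $15,640.00 + $59,550.00 + $16,577.50 = $215,042.50
$215,042.50 is under the $330,500 cap.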